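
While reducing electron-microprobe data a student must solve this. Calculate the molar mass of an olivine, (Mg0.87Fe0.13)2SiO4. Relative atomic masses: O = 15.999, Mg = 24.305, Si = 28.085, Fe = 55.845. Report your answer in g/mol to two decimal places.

148.89 g/mol

The formula mass is the sum 1.74·24.305 + 0.26·55.845 + 1·28.085 + 4·15.999.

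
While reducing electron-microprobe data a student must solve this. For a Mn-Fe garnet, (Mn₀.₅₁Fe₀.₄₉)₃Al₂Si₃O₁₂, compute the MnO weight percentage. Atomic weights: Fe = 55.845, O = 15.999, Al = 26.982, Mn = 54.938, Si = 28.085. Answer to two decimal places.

21.87 wt%

Molar mass of (Mn₀.₅₁Fe₀.₄₉)₃Al₂Si₃O₁₂ = 1.53·54.938 + 1.47·55.845 + 2·26.982 + 3·28.085 + 12·15.999 = 496.354 g/mol.
Each formula unit contains 1.53 Mn, equivalent to 1.53/1 = 1.5300 mol MnO.
M(MnO) = 1×54.938 + 1×15.999 = 70.937 g/mol.
Mass of MnO per formula unit = 1.5300 × 70.937 = 108.534 g.
MnO wt% = 108.534 / 496.354 × 100 = 21.87%.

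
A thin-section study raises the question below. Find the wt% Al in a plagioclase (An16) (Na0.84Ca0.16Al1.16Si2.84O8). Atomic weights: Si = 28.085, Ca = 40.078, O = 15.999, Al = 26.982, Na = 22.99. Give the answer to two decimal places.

11.82 wt%

M(Na0.84Ca0.16Al1.16Si2.84O8) = 264.777 g/mol.
Al contributes 1.16 × 26.982 = 31.299 g per mole.
31.299/264.777 = 0.1182 → 11.82%.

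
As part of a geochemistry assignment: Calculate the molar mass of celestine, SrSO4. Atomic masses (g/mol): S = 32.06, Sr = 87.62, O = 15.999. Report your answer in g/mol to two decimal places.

The formula mass is the sum 1×87.62 + 1×32.06 + 4×15.999.

183.68 g/mol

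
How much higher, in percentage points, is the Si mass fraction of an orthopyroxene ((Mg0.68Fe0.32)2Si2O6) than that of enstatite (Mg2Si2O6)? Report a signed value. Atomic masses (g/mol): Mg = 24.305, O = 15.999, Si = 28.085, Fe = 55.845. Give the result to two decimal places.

Si in (Mg0.68Fe0.32)2Si2O6: molar mass 220.960 g/mol; 2×28.085 = 56.170 g → 25.42 wt%.
Si in Mg2Si2O6: molar mass 200.774 g/mol; 2×28.085 = 56.170 g → 27.98 wt%.
Difference = 25.42 − 27.98 = -2.56 percentage points.

-2.56 percentage points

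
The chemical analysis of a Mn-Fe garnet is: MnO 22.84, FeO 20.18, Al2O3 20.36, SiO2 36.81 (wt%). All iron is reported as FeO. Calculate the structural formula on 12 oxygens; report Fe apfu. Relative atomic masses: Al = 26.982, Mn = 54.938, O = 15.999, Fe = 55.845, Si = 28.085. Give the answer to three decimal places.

1.389 Fe apfu

22.84 wt% MnO ÷ 70.937 g/mol = 0.32198 mol, giving 0.32198 Mn and 0.32198 O.
20.18 wt% FeO ÷ 71.844 g/mol = 0.28089 mol, giving 0.28089 Fe and 0.28089 O.
20.36 wt% Al2O3 ÷ 101.961 g/mol = 0.19968 mol, giving 0.39936 Al and 0.59904 O.
36.81 wt% SiO2 ÷ 60.083 g/mol = 0.61265 mol, giving 0.61265 Si and 1.22530 O.
Oxygen sums to 2.42721; scaling by 12/2.42721 = 4.94395 puts the formula on 12 O.
Fe: 0.28089 × 4.94395 = 1.389 atoms per formula unit.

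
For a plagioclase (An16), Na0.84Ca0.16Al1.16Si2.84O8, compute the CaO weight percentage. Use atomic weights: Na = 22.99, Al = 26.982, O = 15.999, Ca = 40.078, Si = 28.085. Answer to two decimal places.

M(Na0.84Ca0.16Al1.16Si2.84O8) = 264.777 g/mol; M(CaO) = 56.077 g/mol.
Moles CaO per formula unit = 0.16 Ca ÷ 1 = 0.1600.
CaO fraction = (0.1600 × 56.077) / 264.777 = 8.972/264.777 = 0.0339.

3.39 wt%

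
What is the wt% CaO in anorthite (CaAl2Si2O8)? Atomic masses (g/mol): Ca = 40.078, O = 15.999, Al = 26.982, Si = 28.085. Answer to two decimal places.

20.16 wt%

Formula mass = 278.204 g/mol.
1 Ca → 1.0000 mol CaO per formula unit; M(CaO) = 56.077, so CaO mass = 56.077 g.
56.077/278.204 × 100 = 20.16 wt%.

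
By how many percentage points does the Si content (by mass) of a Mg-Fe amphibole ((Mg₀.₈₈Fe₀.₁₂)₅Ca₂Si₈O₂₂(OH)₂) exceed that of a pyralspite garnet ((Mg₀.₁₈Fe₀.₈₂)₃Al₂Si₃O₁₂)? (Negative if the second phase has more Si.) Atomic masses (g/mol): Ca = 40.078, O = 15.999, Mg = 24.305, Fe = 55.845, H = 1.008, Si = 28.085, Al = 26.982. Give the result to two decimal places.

M((Mg₀.₈₈Fe₀.₁₂)₅Ca₂Si₈O₂₂(OH)₂) = 831.277 g/mol, so wt% Si = 224.680/831.277 × 100 = 27.03%.
M((Mg₀.₁₈Fe₀.₈₂)₃Al₂Si₃O₁₂) = 480.710 g/mol, so wt% Si = 84.255/480.710 × 100 = 17.53%.
27.03 − 17.53 = 9.50 pp.

9.50 percentage points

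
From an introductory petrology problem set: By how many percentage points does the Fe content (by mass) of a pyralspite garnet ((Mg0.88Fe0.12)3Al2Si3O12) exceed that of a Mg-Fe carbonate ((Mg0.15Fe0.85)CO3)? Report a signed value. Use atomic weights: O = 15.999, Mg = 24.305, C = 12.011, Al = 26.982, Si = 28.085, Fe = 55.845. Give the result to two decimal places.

Fe in (Mg0.88Fe0.12)3Al2Si3O12: molar mass 414.476 g/mol; 0.36×55.845 = 20.104 g → 4.85 wt%.
Fe in (Mg0.15Fe0.85)CO3: molar mass 111.122 g/mol; 0.85×55.845 = 47.468 g → 42.72 wt%.
Difference = 4.85 − 42.72 = -37.87 percentage points.

-37.87 percentage points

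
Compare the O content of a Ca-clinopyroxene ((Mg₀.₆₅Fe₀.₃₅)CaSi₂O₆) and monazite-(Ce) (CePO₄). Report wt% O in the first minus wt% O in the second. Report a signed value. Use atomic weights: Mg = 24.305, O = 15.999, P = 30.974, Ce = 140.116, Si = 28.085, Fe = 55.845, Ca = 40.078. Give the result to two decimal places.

14.96 percentage points

O in (Mg₀.₆₅Fe₀.₃₅)CaSi₂O₆: molar mass 227.586 g/mol; 6×15.999 = 95.994 g → 42.18 wt%.
O in CePO₄: molar mass 235.086 g/mol; 4×15.999 = 63.996 g → 27.22 wt%.
Difference = 42.18 − 27.22 = 14.96 percentage points.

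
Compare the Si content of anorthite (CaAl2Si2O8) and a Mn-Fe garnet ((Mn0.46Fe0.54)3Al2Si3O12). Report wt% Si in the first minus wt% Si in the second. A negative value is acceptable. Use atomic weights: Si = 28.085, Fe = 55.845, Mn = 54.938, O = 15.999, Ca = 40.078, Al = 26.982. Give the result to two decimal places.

3.22 percentage points

First mineral: 56.170 g Si in 278.204 g formula = 20.19 wt% Si.
Second mineral: 84.255 g Si in 496.490 g formula = 16.97 wt% Si.
20.19% − 16.97% gives a difference of 3.22 percentage points.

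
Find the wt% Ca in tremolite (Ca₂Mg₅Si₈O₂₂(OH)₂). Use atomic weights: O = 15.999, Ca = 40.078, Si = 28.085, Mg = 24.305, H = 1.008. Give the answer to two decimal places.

Formula mass = 2·40.078 + 5·24.305 + 8·28.085 + 24·15.999 + 2·1.008 = 812.353 g/mol, of which 80.156 g is Ca.
So Ca makes up 80.156/812.353 = 0.0987 of the mass, i.e. 9.87%.

9.87 mass %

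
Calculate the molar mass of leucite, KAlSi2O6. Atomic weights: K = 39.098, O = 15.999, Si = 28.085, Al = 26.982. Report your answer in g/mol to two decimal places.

K: 1 × 39.098 = 39.0980
Al: 1 × 26.982 = 26.9820
Si: 2 × 28.085 = 56.1700
O: 6 × 15.999 = 95.9940
Summing the contributions gives the formula mass.

218.24 g/mol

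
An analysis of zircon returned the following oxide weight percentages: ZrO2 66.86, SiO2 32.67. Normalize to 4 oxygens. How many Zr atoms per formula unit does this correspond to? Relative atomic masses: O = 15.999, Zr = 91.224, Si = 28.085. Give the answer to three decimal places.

0.999 Zr apfu

66.86 wt% ZrO2 ÷ 123.222 g/mol = 0.54260 mol, giving 0.54260 Zr and 1.08520 O.
32.67 wt% SiO2 ÷ 60.083 g/mol = 0.54375 mol, giving 0.54375 Si and 1.08750 O.
Oxygen sums to 2.17270; scaling by 4/2.17270 = 1.84103 puts the formula on 4 O.
Zr: 0.54260 × 1.84103 = 0.999 atoms per formula unit.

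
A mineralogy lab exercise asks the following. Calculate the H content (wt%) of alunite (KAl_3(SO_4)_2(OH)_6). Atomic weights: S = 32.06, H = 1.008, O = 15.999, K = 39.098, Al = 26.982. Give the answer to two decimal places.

1.46 wt%

Molar mass of KAl_3(SO_4)_2(OH)_6: 1×39.098 + 3×26.982 + 2×32.06 + 14×15.999 + 6×1.008 = 414.198 g/mol.
Mass of H per formula unit: 6 × 1.008 = 6.048 g.
Weight fraction H = 6.048 / 414.198 = 0.0146.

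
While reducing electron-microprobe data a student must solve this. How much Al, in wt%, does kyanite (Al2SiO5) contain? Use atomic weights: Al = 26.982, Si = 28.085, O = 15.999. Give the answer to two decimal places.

33.30 wt%

Molar mass of Al2SiO5: 2×26.982 + 1×28.085 + 5×15.999 = 162.044 g/mol.
Mass of Al per formula unit: 2 × 26.982 = 53.964 g.
Weight fraction Al = 53.964 / 162.044 = 0.3330.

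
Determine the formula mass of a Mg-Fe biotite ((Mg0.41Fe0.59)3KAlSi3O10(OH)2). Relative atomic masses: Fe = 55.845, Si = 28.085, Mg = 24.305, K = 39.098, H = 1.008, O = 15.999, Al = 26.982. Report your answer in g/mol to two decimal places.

The formula mass is the sum 1.23*24.305 + 1.77*55.845 + 1*39.098 + 1*26.982 + 3*28.085 + 12*15.999 + 2*1.008.

473.08 g/mol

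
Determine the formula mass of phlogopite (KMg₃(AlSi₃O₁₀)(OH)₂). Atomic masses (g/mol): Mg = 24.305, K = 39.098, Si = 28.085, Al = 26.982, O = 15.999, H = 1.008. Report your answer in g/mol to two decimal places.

The formula mass is the sum 1(39.098) + 3(24.305) + 1(26.982) + 3(28.085) + 12(15.999) + 2(1.008).

417.25 g/mol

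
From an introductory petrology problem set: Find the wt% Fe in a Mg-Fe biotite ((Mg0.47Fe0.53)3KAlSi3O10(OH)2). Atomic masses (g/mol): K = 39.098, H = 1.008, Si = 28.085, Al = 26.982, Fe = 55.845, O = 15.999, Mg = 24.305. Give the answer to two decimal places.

Molar mass of (Mg0.47Fe0.53)3KAlSi3O10(OH)2: 1.41·24.305 + 1.59·55.845 + 1·39.098 + 1·26.982 + 3·28.085 + 12·15.999 + 2·1.008 = 467.403 g/mol.
Mass of Fe per formula unit: 1.59 × 55.845 = 88.794 g.
Weight fraction Fe = 88.794 / 467.403 = 0.1900.

19.00 mass %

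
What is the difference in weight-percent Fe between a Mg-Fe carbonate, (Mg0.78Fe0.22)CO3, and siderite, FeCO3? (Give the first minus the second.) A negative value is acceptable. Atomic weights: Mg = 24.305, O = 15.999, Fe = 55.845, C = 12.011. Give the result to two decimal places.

-34.74 percentage points

First mineral: 12.286 g Fe in 91.252 g formula = 13.46 wt% Fe.
Second mineral: 55.845 g Fe in 115.853 g formula = 48.20 wt% Fe.
13.46% − 48.20% gives a difference of -34.74 percentage points.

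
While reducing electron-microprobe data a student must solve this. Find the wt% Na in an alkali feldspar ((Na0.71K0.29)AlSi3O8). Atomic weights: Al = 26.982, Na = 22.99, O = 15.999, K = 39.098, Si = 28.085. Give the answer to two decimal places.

Formula mass = 0.71*22.99 + 0.29*39.098 + 1*26.982 + 3*28.085 + 8*15.999 = 266.890 g/mol, of which 16.323 g is Na.
So Na makes up 16.323/266.890 = 0.0612 of the mass, i.e. 6.12%.

6.12 wt%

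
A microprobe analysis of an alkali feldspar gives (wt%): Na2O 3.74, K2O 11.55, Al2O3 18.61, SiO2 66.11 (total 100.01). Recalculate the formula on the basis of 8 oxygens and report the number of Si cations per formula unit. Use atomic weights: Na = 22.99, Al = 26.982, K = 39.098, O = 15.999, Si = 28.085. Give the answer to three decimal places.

3.74 wt% Na2O ÷ 61.979 g/mol = 0.06034 mol, giving 0.12068 Na and 0.06034 O.
11.55 wt% K2O ÷ 94.195 g/mol = 0.12262 mol, giving 0.24524 K and 0.12262 O.
18.61 wt% Al2O3 ÷ 101.961 g/mol = 0.18252 mol, giving 0.36504 Al and 0.54756 O.
66.11 wt% SiO2 ÷ 60.083 g/mol = 1.10031 mol, giving 1.10031 Si and 2.20062 O.
Oxygen sums to 2.93114; scaling by 8/2.93114 = 2.72931 puts the formula on 8 O.
Si: 1.10031 × 2.72931 = 3.003 atoms per formula unit.

3.003 Si apfu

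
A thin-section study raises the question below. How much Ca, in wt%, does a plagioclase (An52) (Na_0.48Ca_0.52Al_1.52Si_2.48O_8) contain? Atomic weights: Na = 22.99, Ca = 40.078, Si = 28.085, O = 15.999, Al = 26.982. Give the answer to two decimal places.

7.70 wt%

M(Na_0.48Ca_0.52Al_1.52Si_2.48O_8) = 270.531 g/mol.
Ca contributes 0.52 × 40.078 = 20.841 g per mole.
20.841/270.531 = 0.0770 → 7.70%.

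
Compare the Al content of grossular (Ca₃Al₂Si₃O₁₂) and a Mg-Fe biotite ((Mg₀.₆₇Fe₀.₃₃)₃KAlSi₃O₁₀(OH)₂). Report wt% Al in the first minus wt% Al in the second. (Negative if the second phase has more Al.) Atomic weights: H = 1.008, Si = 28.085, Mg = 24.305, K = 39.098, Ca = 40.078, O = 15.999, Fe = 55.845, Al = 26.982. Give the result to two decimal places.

5.96 percentage points

Al in Ca₃Al₂Si₃O₁₂: molar mass 450.441 g/mol; 2×26.982 = 53.964 g → 11.98 wt%.
Al in (Mg₀.₆₇Fe₀.₃₃)₃KAlSi₃O₁₀(OH)₂: molar mass 448.479 g/mol; 1×26.982 = 26.982 g → 6.02 wt%.
Difference = 11.98 − 6.02 = 5.96 percentage points.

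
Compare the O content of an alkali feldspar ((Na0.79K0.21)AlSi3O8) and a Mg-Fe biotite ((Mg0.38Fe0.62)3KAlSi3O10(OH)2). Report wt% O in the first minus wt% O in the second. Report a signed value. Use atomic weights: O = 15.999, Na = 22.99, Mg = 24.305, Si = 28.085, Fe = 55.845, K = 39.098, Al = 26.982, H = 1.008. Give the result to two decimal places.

O in (Na0.79K0.21)AlSi3O8: molar mass 265.602 g/mol; 8×15.999 = 127.992 g → 48.19 wt%.
O in (Mg0.38Fe0.62)3KAlSi3O10(OH)2: molar mass 475.918 g/mol; 12×15.999 = 191.988 g → 40.34 wt%.
Difference = 48.19 − 40.34 = 7.85 percentage points.

7.85 percentage points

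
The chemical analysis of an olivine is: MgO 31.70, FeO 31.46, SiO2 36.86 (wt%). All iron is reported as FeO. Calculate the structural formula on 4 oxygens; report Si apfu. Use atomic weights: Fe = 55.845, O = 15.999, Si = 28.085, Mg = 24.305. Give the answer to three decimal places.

31.70 wt% MgO ÷ 40.304 g/mol = 0.78652 mol, giving 0.78652 Mg and 0.78652 O.
31.46 wt% FeO ÷ 71.844 g/mol = 0.43789 mol, giving 0.43789 Fe and 0.43789 O.
36.86 wt% SiO2 ÷ 60.083 g/mol = 0.61348 mol, giving 0.61348 Si and 1.22696 O.
Oxygen sums to 2.45137; scaling by 4/2.45137 = 1.63174 puts the formula on 4 O.
Si: 0.61348 × 1.63174 = 1.001 atoms per formula unit.

1.001 Si apfu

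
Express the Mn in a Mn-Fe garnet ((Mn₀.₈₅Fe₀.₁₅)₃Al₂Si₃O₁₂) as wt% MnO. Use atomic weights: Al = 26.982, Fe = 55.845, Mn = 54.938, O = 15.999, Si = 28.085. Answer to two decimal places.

36.51 wt%

Formula mass = 495.429 g/mol.
2.55 Mn → 2.5500 mol MnO per formula unit; M(MnO) = 70.937, so MnO mass = 180.889 g.
180.889/495.429 × 100 = 36.51 wt%.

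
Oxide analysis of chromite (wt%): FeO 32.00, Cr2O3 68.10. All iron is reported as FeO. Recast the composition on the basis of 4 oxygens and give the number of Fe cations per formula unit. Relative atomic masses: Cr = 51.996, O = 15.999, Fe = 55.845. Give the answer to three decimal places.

0.996 Fe apfu

32.00 wt% FeO ÷ 71.844 g/mol = 0.44541 mol, giving 0.44541 Fe and 0.44541 O.
68.10 wt% Cr2O3 ÷ 151.989 g/mol = 0.44806 mol, giving 0.89612 Cr and 1.34418 O.
Oxygen sums to 1.78959; scaling by 4/1.78959 = 2.23515 puts the formula on 4 O.
Fe: 0.44541 × 2.23515 = 0.996 atoms per formula unit.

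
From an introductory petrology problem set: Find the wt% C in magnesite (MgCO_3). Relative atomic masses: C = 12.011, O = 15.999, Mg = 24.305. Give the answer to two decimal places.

14.25 wt%

M(MgCO_3) = 84.313 g/mol.
C contributes 1 × 12.011 = 12.011 g per mole.
12.011/84.313 = 0.1425 → 14.25%.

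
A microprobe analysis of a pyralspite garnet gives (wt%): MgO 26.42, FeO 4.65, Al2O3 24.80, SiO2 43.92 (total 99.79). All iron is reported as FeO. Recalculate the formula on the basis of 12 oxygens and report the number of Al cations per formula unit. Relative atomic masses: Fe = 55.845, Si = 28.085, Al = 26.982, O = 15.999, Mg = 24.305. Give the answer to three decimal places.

MgO: 26.42/40.304 = 0.65552 mol → 0.65552 mol Mg, 0.65552 mol O.
FeO: 4.65/71.844 = 0.06472 mol → 0.06472 mol Fe, 0.06472 mol O.
Al2O3: 24.80/101.961 = 0.24323 mol → 0.48646 mol Al, 0.72969 mol O.
SiO2: 43.92/60.083 = 0.73099 mol → 0.73099 mol Si, 1.46198 mol O.
Total oxygen = 2.91191 mol. Normalization factor = 12/2.91191 = 4.12101.
Al per 12 O = 0.48646 × 4.12101 = 2.005.

2.005 Al apfu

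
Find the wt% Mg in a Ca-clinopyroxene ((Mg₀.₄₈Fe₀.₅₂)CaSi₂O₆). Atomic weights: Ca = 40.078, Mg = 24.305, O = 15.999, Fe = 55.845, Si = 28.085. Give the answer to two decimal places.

5.01 wt%

Formula mass = 0.48·24.305 + 0.52·55.845 + 1·40.078 + 2·28.085 + 6·15.999 = 232.948 g/mol, of which 11.666 g is Mg.
So Mg makes up 11.666/232.948 = 0.0501 of the mass, i.e. 5.01%.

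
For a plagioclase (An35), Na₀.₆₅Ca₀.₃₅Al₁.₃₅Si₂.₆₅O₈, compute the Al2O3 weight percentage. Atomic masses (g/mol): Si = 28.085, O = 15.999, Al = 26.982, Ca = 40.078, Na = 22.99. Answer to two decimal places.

25.70 wt%

M(Na₀.₆₅Ca₀.₃₅Al₁.₃₅Si₂.₆₅O₈) = 267.814 g/mol; M(Al2O3) = 101.961 g/mol.
Moles Al2O3 per formula unit = 1.35 Al ÷ 2 = 0.6750.
Al2O3 fraction = (0.6750 × 101.961) / 267.814 = 68.824/267.814 = 0.2570.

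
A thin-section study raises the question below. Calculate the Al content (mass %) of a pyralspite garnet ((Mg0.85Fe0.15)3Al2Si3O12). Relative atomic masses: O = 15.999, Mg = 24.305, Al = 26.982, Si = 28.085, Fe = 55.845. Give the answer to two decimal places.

Molar mass of (Mg0.85Fe0.15)3Al2Si3O12: 2.55·24.305 + 0.45·55.845 + 2·26.982 + 3·28.085 + 12·15.999 = 417.315 g/mol.
Mass of Al per formula unit: 2 × 26.982 = 53.964 g.
Weight fraction Al = 53.964 / 417.315 = 0.1293.

12.93 mass %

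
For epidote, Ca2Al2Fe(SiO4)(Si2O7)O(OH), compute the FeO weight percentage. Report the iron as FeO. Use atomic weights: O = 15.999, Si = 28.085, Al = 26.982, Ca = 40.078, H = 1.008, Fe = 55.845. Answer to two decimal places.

14.87 wt%

Molar mass of Ca2Al2Fe(SiO4)(Si2O7)O(OH) = 2×40.078 + 2×26.982 + 1×55.845 + 3×28.085 + 13×15.999 + 1×1.008 = 483.215 g/mol.
Each formula unit contains 1 Fe, equivalent to 1/1 = 1.0000 mol FeO.
M(FeO) = 1×55.845 + 1×15.999 = 71.844 g/mol.
Mass of FeO per formula unit = 1.0000 × 71.844 = 71.844 g.
FeO wt% = 71.844 / 483.215 × 100 = 14.87%.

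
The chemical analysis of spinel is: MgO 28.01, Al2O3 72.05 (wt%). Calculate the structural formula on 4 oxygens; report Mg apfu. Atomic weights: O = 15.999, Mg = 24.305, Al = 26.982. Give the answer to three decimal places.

MgO: 28.01/40.304 = 0.69497 mol → 0.69497 mol Mg, 0.69497 mol O.
Al2O3: 72.05/101.961 = 0.70664 mol → 1.41328 mol Al, 2.11992 mol O.
Total oxygen = 2.81489 mol. Normalization factor = 4/2.81489 = 1.42101.
Mg per 4 O = 0.69497 × 1.42101 = 0.988.

0.988 Mg apfu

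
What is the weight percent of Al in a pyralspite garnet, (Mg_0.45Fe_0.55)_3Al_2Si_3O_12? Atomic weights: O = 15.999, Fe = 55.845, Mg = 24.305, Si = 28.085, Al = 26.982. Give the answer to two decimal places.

11.86 mass %

Molar mass of (Mg_0.45Fe_0.55)_3Al_2Si_3O_12: 1.35·24.305 + 1.65·55.845 + 2·26.982 + 3·28.085 + 12·15.999 = 455.163 g/mol.
Mass of Al per formula unit: 2 × 26.982 = 53.964 g.
Weight fraction Al = 53.964 / 455.163 = 0.1186.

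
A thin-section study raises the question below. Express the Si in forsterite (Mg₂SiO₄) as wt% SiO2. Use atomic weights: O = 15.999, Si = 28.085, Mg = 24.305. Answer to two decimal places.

42.71 wt%

Formula mass = 140.691 g/mol.
1 Si → 1.0000 mol SiO2 per formula unit; M(SiO2) = 60.083, so SiO2 mass = 60.083 g.
60.083/140.691 × 100 = 42.71 wt%.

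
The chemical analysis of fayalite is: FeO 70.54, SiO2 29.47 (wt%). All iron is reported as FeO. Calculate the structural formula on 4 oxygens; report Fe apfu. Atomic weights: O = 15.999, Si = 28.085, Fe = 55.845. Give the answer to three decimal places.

FeO (M=71.844): mol = 0.98185; Fe = 0.98185, O = 0.98185.
SiO2 (M=60.083): mol = 0.49049; Si = 0.49049, O = 0.98098.
ΣO = 1.96283; factor = 4/ΣO = 2.03787.
Fe apfu = 0.98185 × 2.03787 = 2.001.

2.001 Fe apfu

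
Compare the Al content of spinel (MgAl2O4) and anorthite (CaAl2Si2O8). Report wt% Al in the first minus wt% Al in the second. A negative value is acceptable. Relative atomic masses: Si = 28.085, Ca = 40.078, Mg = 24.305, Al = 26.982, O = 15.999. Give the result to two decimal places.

18.53 percentage points

M(MgAl2O4) = 142.265 g/mol, so wt% Al = 53.964/142.265 × 100 = 37.93%.
M(CaAl2Si2O8) = 278.204 g/mol, so wt% Al = 53.964/278.204 × 100 = 19.40%.
37.93 − 19.40 = 18.53 pp.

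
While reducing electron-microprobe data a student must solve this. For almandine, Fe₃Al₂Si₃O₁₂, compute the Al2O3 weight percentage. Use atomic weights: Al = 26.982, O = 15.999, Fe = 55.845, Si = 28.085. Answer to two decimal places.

20.48 wt%

Formula mass = 497.742 g/mol.
2 Al → 1.0000 mol Al2O3 per formula unit; M(Al2O3) = 101.961, so Al2O3 mass = 101.961 g.
101.961/497.742 × 100 = 20.48 wt%.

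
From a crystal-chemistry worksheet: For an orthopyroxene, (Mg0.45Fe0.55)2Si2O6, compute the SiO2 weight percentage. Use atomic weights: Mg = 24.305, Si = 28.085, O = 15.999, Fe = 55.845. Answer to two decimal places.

51.03 wt%

M((Mg0.45Fe0.55)2Si2O6) = 235.468 g/mol; M(SiO2) = 60.083 g/mol.
Moles SiO2 per formula unit = 2 Si ÷ 1 = 2.0000.
SiO2 fraction = (2.0000 × 60.083) / 235.468 = 120.166/235.468 = 0.5103.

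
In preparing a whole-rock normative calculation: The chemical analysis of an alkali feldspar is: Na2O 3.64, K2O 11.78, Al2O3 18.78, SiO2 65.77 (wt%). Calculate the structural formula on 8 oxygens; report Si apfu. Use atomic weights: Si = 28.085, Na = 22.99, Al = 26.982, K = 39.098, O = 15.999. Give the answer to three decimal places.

2.993 Si apfu

Na2O: 3.64/61.979 = 0.05873 mol → 0.11746 mol Na, 0.05873 mol O.
K2O: 11.78/94.195 = 0.12506 mol → 0.25012 mol K, 0.12506 mol O.
Al2O3: 18.78/101.961 = 0.18419 mol → 0.36838 mol Al, 0.55257 mol O.
SiO2: 65.77/60.083 = 1.09465 mol → 1.09465 mol Si, 2.18930 mol O.
Total oxygen = 2.92566 mol. Normalization factor = 8/2.92566 = 2.73443.
Si per 8 O = 1.09465 × 2.73443 = 2.993.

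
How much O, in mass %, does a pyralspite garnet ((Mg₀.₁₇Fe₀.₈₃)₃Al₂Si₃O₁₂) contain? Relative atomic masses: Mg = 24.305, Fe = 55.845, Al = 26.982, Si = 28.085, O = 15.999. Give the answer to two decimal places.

39.86 mass %

Formula mass = 0.51·24.305 + 2.49·55.845 + 2·26.982 + 3·28.085 + 12·15.999 = 481.657 g/mol, of which 191.988 g is O.
So O makes up 191.988/481.657 = 0.3986 of the mass, i.e. 39.86%.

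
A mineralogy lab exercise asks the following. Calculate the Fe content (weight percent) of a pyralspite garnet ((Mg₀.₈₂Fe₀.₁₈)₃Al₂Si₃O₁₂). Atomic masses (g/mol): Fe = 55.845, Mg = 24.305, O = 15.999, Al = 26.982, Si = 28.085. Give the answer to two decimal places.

7.18 weight percent

Formula mass = 2.46·24.305 + 0.54·55.845 + 2·26.982 + 3·28.085 + 12·15.999 = 420.154 g/mol, of which 30.156 g is Fe.
So Fe makes up 30.156/420.154 = 0.0718 of the mass, i.e. 7.18%.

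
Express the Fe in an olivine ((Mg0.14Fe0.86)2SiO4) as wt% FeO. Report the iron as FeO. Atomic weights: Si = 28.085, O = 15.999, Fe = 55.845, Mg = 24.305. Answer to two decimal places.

Molar mass of (Mg0.14Fe0.86)2SiO4 = 0.28*24.305 + 1.72*55.845 + 1*28.085 + 4*15.999 = 194.940 g/mol.
Each formula unit contains 1.72 Fe, equivalent to 1.72/1 = 1.7200 mol FeO.
M(FeO) = 1×55.845 + 1×15.999 = 71.844 g/mol.
Mass of FeO per formula unit = 1.7200 × 71.844 = 123.572 g.
FeO wt% = 123.572 / 194.940 × 100 = 63.39%.

63.39 wt%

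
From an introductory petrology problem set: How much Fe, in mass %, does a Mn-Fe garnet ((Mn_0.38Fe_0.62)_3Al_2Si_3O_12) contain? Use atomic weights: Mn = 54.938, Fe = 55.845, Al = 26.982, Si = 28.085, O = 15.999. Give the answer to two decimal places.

20.91 mass %

Molar mass of (Mn_0.38Fe_0.62)_3Al_2Si_3O_12: 1.14*54.938 + 1.86*55.845 + 2*26.982 + 3*28.085 + 12*15.999 = 496.708 g/mol.
Mass of Fe per formula unit: 1.86 × 55.845 = 103.872 g.
Weight fraction Fe = 103.872 / 496.708 = 0.2091.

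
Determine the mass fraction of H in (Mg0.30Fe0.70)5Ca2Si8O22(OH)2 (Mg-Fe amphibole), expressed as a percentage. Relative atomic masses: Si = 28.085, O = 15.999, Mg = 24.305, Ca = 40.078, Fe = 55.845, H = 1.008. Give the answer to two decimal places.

M((Mg0.30Fe0.70)5Ca2Si8O22(OH)2) = 922.743 g/mol.
H contributes 2 × 1.008 = 2.016 g per mole.
2.016/922.743 = 0.0022 → 0.22%.

0.22 wt%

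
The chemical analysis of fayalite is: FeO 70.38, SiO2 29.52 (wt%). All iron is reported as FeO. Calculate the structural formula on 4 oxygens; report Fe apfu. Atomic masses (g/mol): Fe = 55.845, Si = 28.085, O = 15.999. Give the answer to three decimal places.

1.997 Fe apfu

FeO (M=71.844): mol = 0.97962; Fe = 0.97962, O = 0.97962.
SiO2 (M=60.083): mol = 0.49132; Si = 0.49132, O = 0.98264.
ΣO = 1.96226; factor = 4/ΣO = 2.03847.
Fe apfu = 0.97962 × 2.03847 = 1.997.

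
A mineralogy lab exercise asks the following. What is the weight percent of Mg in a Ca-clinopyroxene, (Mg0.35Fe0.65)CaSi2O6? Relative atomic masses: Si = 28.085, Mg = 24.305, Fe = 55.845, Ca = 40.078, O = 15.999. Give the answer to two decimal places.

M((Mg0.35Fe0.65)CaSi2O6) = 237.048 g/mol.
Mg contributes 0.35 × 24.305 = 8.507 g per mole.
8.507/237.048 = 0.0359 → 3.59%.

3.59 wt%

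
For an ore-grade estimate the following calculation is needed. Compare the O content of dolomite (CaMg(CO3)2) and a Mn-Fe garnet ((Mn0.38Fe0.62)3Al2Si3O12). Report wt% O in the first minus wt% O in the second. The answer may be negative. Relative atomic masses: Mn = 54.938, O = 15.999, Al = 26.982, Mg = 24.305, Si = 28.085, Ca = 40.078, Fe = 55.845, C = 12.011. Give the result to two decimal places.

O in CaMg(CO3)2: molar mass 184.399 g/mol; 6×15.999 = 95.994 g → 52.06 wt%.
O in (Mn0.38Fe0.62)3Al2Si3O12: molar mass 496.708 g/mol; 12×15.999 = 191.988 g → 38.65 wt%.
Difference = 52.06 − 38.65 = 13.41 percentage points.

13.41 percentage points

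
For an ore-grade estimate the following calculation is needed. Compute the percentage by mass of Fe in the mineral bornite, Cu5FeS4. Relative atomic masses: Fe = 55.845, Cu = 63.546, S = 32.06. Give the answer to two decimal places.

11.13 wt%

M(Cu5FeS4) = 501.815 g/mol.
Fe contributes 1 × 55.845 = 55.845 g per mole.
55.845/501.815 = 0.1113 → 11.13%.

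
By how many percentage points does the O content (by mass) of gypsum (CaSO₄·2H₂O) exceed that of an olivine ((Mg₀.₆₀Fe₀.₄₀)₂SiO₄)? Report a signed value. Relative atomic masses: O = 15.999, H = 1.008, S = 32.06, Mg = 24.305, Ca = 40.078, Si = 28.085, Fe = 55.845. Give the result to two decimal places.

First mineral: 95.994 g O in 172.164 g formula = 55.76 wt% O.
Second mineral: 63.996 g O in 165.923 g formula = 38.57 wt% O.
55.76% − 38.57% gives a difference of 17.19 percentage points.

17.19 percentage points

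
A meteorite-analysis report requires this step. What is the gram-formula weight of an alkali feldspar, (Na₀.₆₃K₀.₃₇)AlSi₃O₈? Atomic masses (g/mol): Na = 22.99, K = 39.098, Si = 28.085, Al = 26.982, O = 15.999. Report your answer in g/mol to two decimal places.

268.18 g/mol

The formula mass is the sum 0.63×22.99 + 0.37×39.098 + 1×26.982 + 3×28.085 + 8×15.999.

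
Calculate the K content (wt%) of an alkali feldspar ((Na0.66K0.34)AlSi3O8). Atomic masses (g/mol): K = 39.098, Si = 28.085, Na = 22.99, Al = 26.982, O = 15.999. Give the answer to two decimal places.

M((Na0.66K0.34)AlSi3O8) = 267.696 g/mol.
K contributes 0.34 × 39.098 = 13.293 g per mole.
13.293/267.696 = 0.0497 → 4.97%.

4.97 wt%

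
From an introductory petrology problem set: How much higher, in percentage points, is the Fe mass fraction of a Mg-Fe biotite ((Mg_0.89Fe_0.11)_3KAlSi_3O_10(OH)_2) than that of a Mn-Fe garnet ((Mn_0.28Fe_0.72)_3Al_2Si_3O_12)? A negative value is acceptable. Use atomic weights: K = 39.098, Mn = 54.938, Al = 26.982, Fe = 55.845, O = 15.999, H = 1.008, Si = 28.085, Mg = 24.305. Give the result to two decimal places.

-19.96 percentage points

M((Mg_0.89Fe_0.11)_3KAlSi_3O_10(OH)_2) = 427.662 g/mol, so wt% Fe = 18.429/427.662 × 100 = 4.31%.
M((Mn_0.28Fe_0.72)_3Al_2Si_3O_12) = 496.980 g/mol, so wt% Fe = 120.625/496.980 × 100 = 24.27%.
4.31 − 24.27 = -19.96 pp.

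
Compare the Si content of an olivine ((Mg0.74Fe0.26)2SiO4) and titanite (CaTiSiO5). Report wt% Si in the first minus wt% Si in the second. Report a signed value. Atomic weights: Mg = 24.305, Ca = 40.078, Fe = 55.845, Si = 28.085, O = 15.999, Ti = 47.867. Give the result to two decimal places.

3.55 percentage points

M((Mg0.74Fe0.26)2SiO4) = 157.092 g/mol, so wt% Si = 28.085/157.092 × 100 = 17.88%.
M(CaTiSiO5) = 196.025 g/mol, so wt% Si = 28.085/196.025 × 100 = 14.33%.
17.88 − 14.33 = 3.55 pp.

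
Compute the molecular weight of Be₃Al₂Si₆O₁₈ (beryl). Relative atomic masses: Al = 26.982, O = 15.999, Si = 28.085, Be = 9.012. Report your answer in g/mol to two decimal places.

The formula mass is the sum 3·9.012 + 2·26.982 + 6·28.085 + 18·15.999.

537.49 g/mol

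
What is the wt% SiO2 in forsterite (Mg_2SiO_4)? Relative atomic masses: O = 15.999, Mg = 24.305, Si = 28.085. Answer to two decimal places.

Formula mass = 140.691 g/mol.
1 Si → 1.0000 mol SiO2 per formula unit; M(SiO2) = 60.083, so SiO2 mass = 60.083 g.
60.083/140.691 × 100 = 42.71 wt%.

42.71 wt%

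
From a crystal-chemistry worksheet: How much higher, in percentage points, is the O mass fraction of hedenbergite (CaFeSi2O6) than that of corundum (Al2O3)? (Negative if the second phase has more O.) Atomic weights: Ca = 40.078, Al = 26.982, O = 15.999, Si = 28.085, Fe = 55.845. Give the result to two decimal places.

-8.38 percentage points

M(CaFeSi2O6) = 248.087 g/mol, so wt% O = 95.994/248.087 × 100 = 38.69%.
M(Al2O3) = 101.961 g/mol, so wt% O = 47.997/101.961 × 100 = 47.07%.
38.69 − 47.07 = -8.38 pp.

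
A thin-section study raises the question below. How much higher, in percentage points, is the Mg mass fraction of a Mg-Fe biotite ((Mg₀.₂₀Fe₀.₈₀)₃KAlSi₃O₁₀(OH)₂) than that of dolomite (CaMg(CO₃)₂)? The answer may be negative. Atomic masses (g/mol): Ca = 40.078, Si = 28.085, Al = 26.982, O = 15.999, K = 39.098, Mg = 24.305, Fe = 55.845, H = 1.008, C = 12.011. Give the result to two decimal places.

-10.22 percentage points

Mg in (Mg₀.₂₀Fe₀.₈₀)₃KAlSi₃O₁₀(OH)₂: molar mass 492.950 g/mol; 0.60×24.305 = 14.583 g → 2.96 wt%.
Mg in CaMg(CO₃)₂: molar mass 184.399 g/mol; 1×24.305 = 24.305 g → 13.18 wt%.
Difference = 2.96 − 13.18 = -10.22 percentage points.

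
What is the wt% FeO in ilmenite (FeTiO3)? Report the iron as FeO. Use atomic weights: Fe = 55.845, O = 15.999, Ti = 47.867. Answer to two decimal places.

47.36 wt%

M(FeTiO3) = 151.709 g/mol; M(FeO) = 71.844 g/mol.
Moles FeO per formula unit = 1 Fe ÷ 1 = 1.0000.
FeO fraction = (1.0000 × 71.844) / 151.709 = 71.844/151.709 = 0.4736.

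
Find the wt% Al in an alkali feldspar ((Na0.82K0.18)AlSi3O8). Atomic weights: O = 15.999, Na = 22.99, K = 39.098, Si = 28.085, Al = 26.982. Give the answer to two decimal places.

M((Na0.82K0.18)AlSi3O8) = 265.118 g/mol.
Al contributes 1 × 26.982 = 26.982 g per mole.
26.982/265.118 = 0.1018 → 10.18%.

10.18 mass %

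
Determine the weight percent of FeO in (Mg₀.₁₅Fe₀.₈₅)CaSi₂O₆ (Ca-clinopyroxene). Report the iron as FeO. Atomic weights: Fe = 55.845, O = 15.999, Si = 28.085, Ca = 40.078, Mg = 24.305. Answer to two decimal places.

M((Mg₀.₁₅Fe₀.₈₅)CaSi₂O₆) = 243.356 g/mol; M(FeO) = 71.844 g/mol.
Moles FeO per formula unit = 0.85 Fe ÷ 1 = 0.8500.
FeO fraction = (0.8500 × 71.844) / 243.356 = 61.067/243.356 = 0.2509.

25.09 wt%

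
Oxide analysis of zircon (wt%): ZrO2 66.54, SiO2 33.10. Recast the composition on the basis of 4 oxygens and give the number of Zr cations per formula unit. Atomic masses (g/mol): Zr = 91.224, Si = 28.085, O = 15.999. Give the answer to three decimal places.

0.990 Zr apfu

ZrO2: 66.54/123.222 = 0.54000 mol → 0.54000 mol Zr, 1.08000 mol O.
SiO2: 33.10/60.083 = 0.55090 mol → 0.55090 mol Si, 1.10180 mol O.
Total oxygen = 2.18180 mol. Normalization factor = 4/2.18180 = 1.83335.
Zr per 4 O = 0.54000 × 1.83335 = 0.990.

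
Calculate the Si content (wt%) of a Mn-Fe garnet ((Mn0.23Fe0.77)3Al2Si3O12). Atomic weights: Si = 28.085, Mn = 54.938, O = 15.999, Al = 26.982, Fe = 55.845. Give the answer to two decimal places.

16.95 wt%

M((Mn0.23Fe0.77)3Al2Si3O12) = 497.116 g/mol.
Si contributes 3 × 28.085 = 84.255 g per mole.
84.255/497.116 = 0.1695 → 16.95%.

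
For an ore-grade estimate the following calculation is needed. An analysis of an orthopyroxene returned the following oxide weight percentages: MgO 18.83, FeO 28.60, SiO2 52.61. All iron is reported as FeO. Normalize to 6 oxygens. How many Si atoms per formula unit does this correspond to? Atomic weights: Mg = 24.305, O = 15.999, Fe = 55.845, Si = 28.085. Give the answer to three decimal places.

18.83 wt% MgO ÷ 40.304 g/mol = 0.46720 mol, giving 0.46720 Mg and 0.46720 O.
28.60 wt% FeO ÷ 71.844 g/mol = 0.39808 mol, giving 0.39808 Fe and 0.39808 O.
52.61 wt% SiO2 ÷ 60.083 g/mol = 0.87562 mol, giving 0.87562 Si and 1.75124 O.
Oxygen sums to 2.61652; scaling by 6/2.61652 = 2.29312 puts the formula on 6 O.
Si: 0.87562 × 2.29312 = 2.008 atoms per formula unit.

2.008 Si apfu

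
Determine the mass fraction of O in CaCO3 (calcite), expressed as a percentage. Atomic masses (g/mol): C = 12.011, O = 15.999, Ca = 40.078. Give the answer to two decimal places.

47.96 mass %

Formula mass = 1×40.078 + 1×12.011 + 3×15.999 = 100.086 g/mol, of which 47.997 g is O.
So O makes up 47.997/100.086 = 0.4796 of the mass, i.e. 47.96%.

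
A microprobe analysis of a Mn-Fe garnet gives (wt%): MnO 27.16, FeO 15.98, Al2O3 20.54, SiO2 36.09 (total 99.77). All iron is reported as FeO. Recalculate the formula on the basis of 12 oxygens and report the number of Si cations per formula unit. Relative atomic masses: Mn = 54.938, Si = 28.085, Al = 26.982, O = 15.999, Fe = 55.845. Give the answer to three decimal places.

2.990 Si apfu

MnO (M=70.937): mol = 0.38287; Mn = 0.38287, O = 0.38287.
FeO (M=71.844): mol = 0.22243; Fe = 0.22243, O = 0.22243.
Al2O3 (M=101.961): mol = 0.20145; Al = 0.40290, O = 0.60435.
SiO2 (M=60.083): mol = 0.60067; Si = 0.60067, O = 1.20134.
ΣO = 2.41099; factor = 12/ΣO = 4.97721.
Si apfu = 0.60067 × 4.97721 = 2.990.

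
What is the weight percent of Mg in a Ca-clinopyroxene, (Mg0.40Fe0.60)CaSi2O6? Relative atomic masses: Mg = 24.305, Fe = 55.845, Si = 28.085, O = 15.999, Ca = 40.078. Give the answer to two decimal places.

4.13 weight percent

Molar mass of (Mg0.40Fe0.60)CaSi2O6: 0.40×24.305 + 0.60×55.845 + 1×40.078 + 2×28.085 + 6×15.999 = 235.471 g/mol.
Mass of Mg per formula unit: 0.40 × 24.305 = 9.722 g.
Weight fraction Mg = 9.722 / 235.471 = 0.0413.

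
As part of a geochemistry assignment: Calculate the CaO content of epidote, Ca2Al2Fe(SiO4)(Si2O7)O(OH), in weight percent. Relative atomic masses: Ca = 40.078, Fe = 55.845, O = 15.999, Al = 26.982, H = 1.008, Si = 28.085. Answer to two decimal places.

23.21 wt%

M(Ca2Al2Fe(SiO4)(Si2O7)O(OH)) = 483.215 g/mol; M(CaO) = 56.077 g/mol.
Moles CaO per formula unit = 2 Ca ÷ 1 = 2.0000.
CaO fraction = (2.0000 × 56.077) / 483.215 = 112.154/483.215 = 0.2321.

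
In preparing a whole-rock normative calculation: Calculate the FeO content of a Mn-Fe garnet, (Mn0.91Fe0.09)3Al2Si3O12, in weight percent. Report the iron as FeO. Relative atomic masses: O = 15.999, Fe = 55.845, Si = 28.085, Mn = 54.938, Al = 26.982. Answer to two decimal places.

Molar mass of (Mn0.91Fe0.09)3Al2Si3O12 = 2.73*54.938 + 0.27*55.845 + 2*26.982 + 3*28.085 + 12*15.999 = 495.266 g/mol.
Each formula unit contains 0.27 Fe, equivalent to 0.27/1 = 0.2700 mol FeO.
M(FeO) = 1×55.845 + 1×15.999 = 71.844 g/mol.
Mass of FeO per formula unit = 0.2700 × 71.844 = 19.398 g.
FeO wt% = 19.398 / 495.266 × 100 = 3.92%.

3.92 wt%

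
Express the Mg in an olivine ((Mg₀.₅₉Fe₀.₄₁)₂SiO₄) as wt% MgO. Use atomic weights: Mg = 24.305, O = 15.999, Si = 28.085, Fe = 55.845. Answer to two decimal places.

Formula mass = 166.554 g/mol.
1.18 Mg → 1.1800 mol MgO per formula unit; M(MgO) = 40.304, so MgO mass = 47.559 g.
47.559/166.554 × 100 = 28.55 wt%.

28.55 wt%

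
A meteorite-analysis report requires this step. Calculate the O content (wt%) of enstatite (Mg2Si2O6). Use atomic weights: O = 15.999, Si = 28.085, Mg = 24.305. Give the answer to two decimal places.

47.81 wt%

Molar mass of Mg2Si2O6: 2*24.305 + 2*28.085 + 6*15.999 = 200.774 g/mol.
Mass of O per formula unit: 6 × 15.999 = 95.994 g.
Weight fraction O = 95.994 / 200.774 = 0.4781.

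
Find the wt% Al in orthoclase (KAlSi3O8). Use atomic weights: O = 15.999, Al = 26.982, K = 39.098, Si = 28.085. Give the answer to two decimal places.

9.69 mass %

Molar mass of KAlSi3O8: 1×39.098 + 1×26.982 + 3×28.085 + 8×15.999 = 278.327 g/mol.
Mass of Al per formula unit: 1 × 26.982 = 26.982 g.
Weight fraction Al = 26.982 / 278.327 = 0.0969.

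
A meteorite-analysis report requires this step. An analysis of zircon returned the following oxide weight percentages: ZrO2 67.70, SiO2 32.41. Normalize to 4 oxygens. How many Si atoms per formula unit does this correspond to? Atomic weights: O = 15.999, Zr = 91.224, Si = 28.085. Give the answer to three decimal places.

0.991 Si apfu

ZrO2: 67.70/123.222 = 0.54941 mol → 0.54941 mol Zr, 1.09882 mol O.
SiO2: 32.41/60.083 = 0.53942 mol → 0.53942 mol Si, 1.07884 mol O.
Total oxygen = 2.17766 mol. Normalization factor = 4/2.17766 = 1.83683.
Si per 4 O = 0.53942 × 1.83683 = 0.991.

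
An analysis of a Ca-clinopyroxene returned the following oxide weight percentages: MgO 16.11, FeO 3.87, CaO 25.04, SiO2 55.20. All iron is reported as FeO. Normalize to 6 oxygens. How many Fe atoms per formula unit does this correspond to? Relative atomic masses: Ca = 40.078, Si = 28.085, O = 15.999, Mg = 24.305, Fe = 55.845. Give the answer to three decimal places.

MgO: 16.11/40.304 = 0.39971 mol → 0.39971 mol Mg, 0.39971 mol O.
FeO: 3.87/71.844 = 0.05387 mol → 0.05387 mol Fe, 0.05387 mol O.
CaO: 25.04/56.077 = 0.44653 mol → 0.44653 mol Ca, 0.44653 mol O.
SiO2: 55.20/60.083 = 0.91873 mol → 0.91873 mol Si, 1.83746 mol O.
Total oxygen = 2.73757 mol. Normalization factor = 6/2.73757 = 2.19172.
Fe per 6 O = 0.05387 × 2.19172 = 0.118.

0.118 Fe apfu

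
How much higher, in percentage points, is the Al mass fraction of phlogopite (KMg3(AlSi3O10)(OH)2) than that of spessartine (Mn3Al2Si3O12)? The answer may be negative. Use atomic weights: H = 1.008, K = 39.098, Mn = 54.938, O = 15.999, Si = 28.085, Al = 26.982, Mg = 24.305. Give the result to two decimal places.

-4.43 percentage points

M(KMg3(AlSi3O10)(OH)2) = 417.254 g/mol, so wt% Al = 26.982/417.254 × 100 = 6.47%.
M(Mn3Al2Si3O12) = 495.021 g/mol, so wt% Al = 53.964/495.021 × 100 = 10.90%.
6.47 − 10.90 = -4.43 pp.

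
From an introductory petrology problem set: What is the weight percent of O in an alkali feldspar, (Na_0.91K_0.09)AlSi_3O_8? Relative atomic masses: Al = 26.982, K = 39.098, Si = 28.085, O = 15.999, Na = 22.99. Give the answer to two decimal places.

48.54 mass %

Formula mass = 0.91·22.99 + 0.09·39.098 + 1·26.982 + 3·28.085 + 8·15.999 = 263.669 g/mol, of which 127.992 g is O.
So O makes up 127.992/263.669 = 0.4854 of the mass, i.e. 48.54%.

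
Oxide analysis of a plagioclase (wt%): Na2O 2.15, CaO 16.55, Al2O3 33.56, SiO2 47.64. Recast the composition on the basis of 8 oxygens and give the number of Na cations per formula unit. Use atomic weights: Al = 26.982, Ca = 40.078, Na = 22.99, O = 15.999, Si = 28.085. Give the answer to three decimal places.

2.15 wt% Na2O ÷ 61.979 g/mol = 0.03469 mol, giving 0.06938 Na and 0.03469 O.
16.55 wt% CaO ÷ 56.077 g/mol = 0.29513 mol, giving 0.29513 Ca and 0.29513 O.
33.56 wt% Al2O3 ÷ 101.961 g/mol = 0.32915 mol, giving 0.65830 Al and 0.98745 O.
47.64 wt% SiO2 ÷ 60.083 g/mol = 0.79290 mol, giving 0.79290 Si and 1.58580 O.
Oxygen sums to 2.90307; scaling by 8/2.90307 = 2.75570 puts the formula on 8 O.
Na: 0.06938 × 2.75570 = 0.191 atoms per formula unit.

0.191 Na apfu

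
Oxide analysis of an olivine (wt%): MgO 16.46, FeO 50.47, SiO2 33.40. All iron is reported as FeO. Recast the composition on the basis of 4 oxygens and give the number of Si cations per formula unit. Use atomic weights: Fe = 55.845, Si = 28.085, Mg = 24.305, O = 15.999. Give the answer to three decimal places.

MgO (M=40.304): mol = 0.40840; Mg = 0.40840, O = 0.40840.
FeO (M=71.844): mol = 0.70249; Fe = 0.70249, O = 0.70249.
SiO2 (M=60.083): mol = 0.55590; Si = 0.55590, O = 1.11180.
ΣO = 2.22269; factor = 4/ΣO = 1.79962.
Si apfu = 0.55590 × 1.79962 = 1.000.

1.000 Si apfu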